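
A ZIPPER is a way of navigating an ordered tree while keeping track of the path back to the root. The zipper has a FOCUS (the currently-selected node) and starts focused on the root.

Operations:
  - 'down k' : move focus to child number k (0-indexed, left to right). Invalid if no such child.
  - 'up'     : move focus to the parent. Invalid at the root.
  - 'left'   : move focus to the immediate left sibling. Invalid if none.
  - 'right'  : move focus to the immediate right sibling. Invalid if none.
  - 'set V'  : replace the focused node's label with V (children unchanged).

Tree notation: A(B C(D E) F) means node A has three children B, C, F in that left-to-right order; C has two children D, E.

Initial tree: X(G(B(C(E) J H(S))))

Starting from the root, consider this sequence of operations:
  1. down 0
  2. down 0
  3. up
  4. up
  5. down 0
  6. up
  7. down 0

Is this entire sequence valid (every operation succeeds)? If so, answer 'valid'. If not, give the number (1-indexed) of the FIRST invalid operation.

Step 1 (down 0): focus=G path=0 depth=1 children=['B'] left=[] right=[] parent=X
Step 2 (down 0): focus=B path=0/0 depth=2 children=['C', 'J', 'H'] left=[] right=[] parent=G
Step 3 (up): focus=G path=0 depth=1 children=['B'] left=[] right=[] parent=X
Step 4 (up): focus=X path=root depth=0 children=['G'] (at root)
Step 5 (down 0): focus=G path=0 depth=1 children=['B'] left=[] right=[] parent=X
Step 6 (up): focus=X path=root depth=0 children=['G'] (at root)
Step 7 (down 0): focus=G path=0 depth=1 children=['B'] left=[] right=[] parent=X

Answer: valid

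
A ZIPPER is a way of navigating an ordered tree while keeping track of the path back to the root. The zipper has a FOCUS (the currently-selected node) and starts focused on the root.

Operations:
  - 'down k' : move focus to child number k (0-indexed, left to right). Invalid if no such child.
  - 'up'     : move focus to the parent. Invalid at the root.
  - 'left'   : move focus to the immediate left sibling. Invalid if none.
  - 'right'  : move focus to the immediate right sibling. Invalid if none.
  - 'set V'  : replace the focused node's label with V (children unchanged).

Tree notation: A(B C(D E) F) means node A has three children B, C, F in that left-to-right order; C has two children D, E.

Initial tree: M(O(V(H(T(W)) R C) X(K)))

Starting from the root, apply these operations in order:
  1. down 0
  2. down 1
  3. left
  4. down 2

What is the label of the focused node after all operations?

Step 1 (down 0): focus=O path=0 depth=1 children=['V', 'X'] left=[] right=[] parent=M
Step 2 (down 1): focus=X path=0/1 depth=2 children=['K'] left=['V'] right=[] parent=O
Step 3 (left): focus=V path=0/0 depth=2 children=['H', 'R', 'C'] left=[] right=['X'] parent=O
Step 4 (down 2): focus=C path=0/0/2 depth=3 children=[] left=['H', 'R'] right=[] parent=V

Answer: C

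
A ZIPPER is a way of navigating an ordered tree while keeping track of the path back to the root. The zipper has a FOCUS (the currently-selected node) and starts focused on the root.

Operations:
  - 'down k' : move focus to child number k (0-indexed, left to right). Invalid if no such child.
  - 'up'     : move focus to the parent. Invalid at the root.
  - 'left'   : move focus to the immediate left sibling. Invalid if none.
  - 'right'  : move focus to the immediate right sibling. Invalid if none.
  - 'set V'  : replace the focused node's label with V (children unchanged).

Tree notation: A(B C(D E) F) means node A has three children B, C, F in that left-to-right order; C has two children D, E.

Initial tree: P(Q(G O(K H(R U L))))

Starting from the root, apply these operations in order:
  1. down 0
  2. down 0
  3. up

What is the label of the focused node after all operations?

Answer: Q

Derivation:
Step 1 (down 0): focus=Q path=0 depth=1 children=['G', 'O'] left=[] right=[] parent=P
Step 2 (down 0): focus=G path=0/0 depth=2 children=[] left=[] right=['O'] parent=Q
Step 3 (up): focus=Q path=0 depth=1 children=['G', 'O'] left=[] right=[] parent=P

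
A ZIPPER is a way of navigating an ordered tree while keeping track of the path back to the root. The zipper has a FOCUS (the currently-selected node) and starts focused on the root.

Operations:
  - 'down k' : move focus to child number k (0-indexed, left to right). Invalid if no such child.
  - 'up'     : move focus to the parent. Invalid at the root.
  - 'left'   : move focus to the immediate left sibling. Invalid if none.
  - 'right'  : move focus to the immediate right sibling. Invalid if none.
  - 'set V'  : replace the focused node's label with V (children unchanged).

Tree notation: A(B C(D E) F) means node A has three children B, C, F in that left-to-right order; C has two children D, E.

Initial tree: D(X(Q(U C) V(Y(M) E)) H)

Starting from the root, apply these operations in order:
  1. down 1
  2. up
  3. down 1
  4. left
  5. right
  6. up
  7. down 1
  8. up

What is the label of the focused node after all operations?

Step 1 (down 1): focus=H path=1 depth=1 children=[] left=['X'] right=[] parent=D
Step 2 (up): focus=D path=root depth=0 children=['X', 'H'] (at root)
Step 3 (down 1): focus=H path=1 depth=1 children=[] left=['X'] right=[] parent=D
Step 4 (left): focus=X path=0 depth=1 children=['Q', 'V'] left=[] right=['H'] parent=D
Step 5 (right): focus=H path=1 depth=1 children=[] left=['X'] right=[] parent=D
Step 6 (up): focus=D path=root depth=0 children=['X', 'H'] (at root)
Step 7 (down 1): focus=H path=1 depth=1 children=[] left=['X'] right=[] parent=D
Step 8 (up): focus=D path=root depth=0 children=['X', 'H'] (at root)

Answer: D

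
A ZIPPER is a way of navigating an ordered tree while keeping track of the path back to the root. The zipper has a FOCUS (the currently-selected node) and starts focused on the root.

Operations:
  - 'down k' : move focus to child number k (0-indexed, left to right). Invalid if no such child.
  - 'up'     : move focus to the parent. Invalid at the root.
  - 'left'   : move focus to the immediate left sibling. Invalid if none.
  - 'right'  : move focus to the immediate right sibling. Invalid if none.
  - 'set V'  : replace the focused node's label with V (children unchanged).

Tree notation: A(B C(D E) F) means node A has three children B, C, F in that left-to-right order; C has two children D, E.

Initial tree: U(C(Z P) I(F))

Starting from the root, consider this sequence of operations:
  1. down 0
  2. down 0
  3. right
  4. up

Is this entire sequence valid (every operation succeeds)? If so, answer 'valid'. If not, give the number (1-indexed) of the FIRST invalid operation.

Answer: valid

Derivation:
Step 1 (down 0): focus=C path=0 depth=1 children=['Z', 'P'] left=[] right=['I'] parent=U
Step 2 (down 0): focus=Z path=0/0 depth=2 children=[] left=[] right=['P'] parent=C
Step 3 (right): focus=P path=0/1 depth=2 children=[] left=['Z'] right=[] parent=C
Step 4 (up): focus=C path=0 depth=1 children=['Z', 'P'] left=[] right=['I'] parent=U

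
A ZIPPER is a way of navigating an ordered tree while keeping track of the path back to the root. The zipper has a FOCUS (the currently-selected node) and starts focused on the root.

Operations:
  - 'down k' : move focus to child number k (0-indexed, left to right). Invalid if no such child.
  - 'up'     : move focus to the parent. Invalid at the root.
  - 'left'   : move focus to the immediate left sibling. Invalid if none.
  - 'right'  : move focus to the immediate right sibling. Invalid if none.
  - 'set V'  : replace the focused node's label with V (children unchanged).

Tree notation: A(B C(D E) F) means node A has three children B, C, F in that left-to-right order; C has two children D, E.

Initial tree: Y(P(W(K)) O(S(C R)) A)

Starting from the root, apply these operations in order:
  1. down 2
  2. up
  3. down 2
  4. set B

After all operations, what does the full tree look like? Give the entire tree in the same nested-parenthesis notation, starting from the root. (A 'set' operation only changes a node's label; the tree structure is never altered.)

Step 1 (down 2): focus=A path=2 depth=1 children=[] left=['P', 'O'] right=[] parent=Y
Step 2 (up): focus=Y path=root depth=0 children=['P', 'O', 'A'] (at root)
Step 3 (down 2): focus=A path=2 depth=1 children=[] left=['P', 'O'] right=[] parent=Y
Step 4 (set B): focus=B path=2 depth=1 children=[] left=['P', 'O'] right=[] parent=Y

Answer: Y(P(W(K)) O(S(C R)) B)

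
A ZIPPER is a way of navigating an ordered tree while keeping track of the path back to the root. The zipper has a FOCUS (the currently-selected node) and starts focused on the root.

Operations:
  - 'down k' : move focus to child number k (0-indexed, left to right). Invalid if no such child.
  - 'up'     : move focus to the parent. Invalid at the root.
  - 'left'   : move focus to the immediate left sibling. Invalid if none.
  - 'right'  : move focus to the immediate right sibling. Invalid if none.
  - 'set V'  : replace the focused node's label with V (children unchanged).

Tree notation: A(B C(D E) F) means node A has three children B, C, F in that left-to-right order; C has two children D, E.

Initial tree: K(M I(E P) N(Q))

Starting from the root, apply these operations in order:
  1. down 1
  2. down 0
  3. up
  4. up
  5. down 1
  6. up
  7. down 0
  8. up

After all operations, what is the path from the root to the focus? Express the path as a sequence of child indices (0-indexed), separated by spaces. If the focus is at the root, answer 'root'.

Step 1 (down 1): focus=I path=1 depth=1 children=['E', 'P'] left=['M'] right=['N'] parent=K
Step 2 (down 0): focus=E path=1/0 depth=2 children=[] left=[] right=['P'] parent=I
Step 3 (up): focus=I path=1 depth=1 children=['E', 'P'] left=['M'] right=['N'] parent=K
Step 4 (up): focus=K path=root depth=0 children=['M', 'I', 'N'] (at root)
Step 5 (down 1): focus=I path=1 depth=1 children=['E', 'P'] left=['M'] right=['N'] parent=K
Step 6 (up): focus=K path=root depth=0 children=['M', 'I', 'N'] (at root)
Step 7 (down 0): focus=M path=0 depth=1 children=[] left=[] right=['I', 'N'] parent=K
Step 8 (up): focus=K path=root depth=0 children=['M', 'I', 'N'] (at root)

Answer: root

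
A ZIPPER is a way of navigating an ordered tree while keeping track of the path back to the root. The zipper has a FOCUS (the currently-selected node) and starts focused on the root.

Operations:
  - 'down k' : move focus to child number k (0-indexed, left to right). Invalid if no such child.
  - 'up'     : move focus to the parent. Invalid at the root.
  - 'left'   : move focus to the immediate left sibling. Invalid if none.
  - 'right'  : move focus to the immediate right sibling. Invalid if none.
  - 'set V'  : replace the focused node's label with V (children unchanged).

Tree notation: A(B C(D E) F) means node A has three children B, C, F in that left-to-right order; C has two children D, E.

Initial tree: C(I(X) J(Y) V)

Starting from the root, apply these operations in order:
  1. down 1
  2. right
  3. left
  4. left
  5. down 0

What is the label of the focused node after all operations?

Step 1 (down 1): focus=J path=1 depth=1 children=['Y'] left=['I'] right=['V'] parent=C
Step 2 (right): focus=V path=2 depth=1 children=[] left=['I', 'J'] right=[] parent=C
Step 3 (left): focus=J path=1 depth=1 children=['Y'] left=['I'] right=['V'] parent=C
Step 4 (left): focus=I path=0 depth=1 children=['X'] left=[] right=['J', 'V'] parent=C
Step 5 (down 0): focus=X path=0/0 depth=2 children=[] left=[] right=[] parent=I

Answer: X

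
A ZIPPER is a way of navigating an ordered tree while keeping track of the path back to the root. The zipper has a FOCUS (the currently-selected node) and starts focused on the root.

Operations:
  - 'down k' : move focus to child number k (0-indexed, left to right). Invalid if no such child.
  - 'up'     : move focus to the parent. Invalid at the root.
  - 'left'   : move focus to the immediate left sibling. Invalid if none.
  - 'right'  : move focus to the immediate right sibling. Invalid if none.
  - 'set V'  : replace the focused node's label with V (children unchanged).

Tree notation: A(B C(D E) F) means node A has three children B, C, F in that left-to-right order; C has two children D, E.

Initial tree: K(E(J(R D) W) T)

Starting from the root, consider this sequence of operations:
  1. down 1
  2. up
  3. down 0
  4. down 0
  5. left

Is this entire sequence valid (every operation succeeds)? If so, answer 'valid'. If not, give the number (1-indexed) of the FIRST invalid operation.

Step 1 (down 1): focus=T path=1 depth=1 children=[] left=['E'] right=[] parent=K
Step 2 (up): focus=K path=root depth=0 children=['E', 'T'] (at root)
Step 3 (down 0): focus=E path=0 depth=1 children=['J', 'W'] left=[] right=['T'] parent=K
Step 4 (down 0): focus=J path=0/0 depth=2 children=['R', 'D'] left=[] right=['W'] parent=E
Step 5 (left): INVALID

Answer: 5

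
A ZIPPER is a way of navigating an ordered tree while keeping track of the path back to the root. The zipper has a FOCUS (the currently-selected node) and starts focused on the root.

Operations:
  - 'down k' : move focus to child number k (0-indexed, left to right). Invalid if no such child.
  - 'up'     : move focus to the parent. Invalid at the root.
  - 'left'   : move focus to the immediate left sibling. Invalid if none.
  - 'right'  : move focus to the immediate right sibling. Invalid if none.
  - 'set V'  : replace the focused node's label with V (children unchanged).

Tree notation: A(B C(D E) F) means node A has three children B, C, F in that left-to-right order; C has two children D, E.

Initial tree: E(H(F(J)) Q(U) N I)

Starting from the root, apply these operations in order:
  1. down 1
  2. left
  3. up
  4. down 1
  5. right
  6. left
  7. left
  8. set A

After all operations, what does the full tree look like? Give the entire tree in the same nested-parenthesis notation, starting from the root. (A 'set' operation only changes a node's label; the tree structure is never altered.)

Answer: E(A(F(J)) Q(U) N I)

Derivation:
Step 1 (down 1): focus=Q path=1 depth=1 children=['U'] left=['H'] right=['N', 'I'] parent=E
Step 2 (left): focus=H path=0 depth=1 children=['F'] left=[] right=['Q', 'N', 'I'] parent=E
Step 3 (up): focus=E path=root depth=0 children=['H', 'Q', 'N', 'I'] (at root)
Step 4 (down 1): focus=Q path=1 depth=1 children=['U'] left=['H'] right=['N', 'I'] parent=E
Step 5 (right): focus=N path=2 depth=1 children=[] left=['H', 'Q'] right=['I'] parent=E
Step 6 (left): focus=Q path=1 depth=1 children=['U'] left=['H'] right=['N', 'I'] parent=E
Step 7 (left): focus=H path=0 depth=1 children=['F'] left=[] right=['Q', 'N', 'I'] parent=E
Step 8 (set A): focus=A path=0 depth=1 children=['F'] left=[] right=['Q', 'N', 'I'] parent=E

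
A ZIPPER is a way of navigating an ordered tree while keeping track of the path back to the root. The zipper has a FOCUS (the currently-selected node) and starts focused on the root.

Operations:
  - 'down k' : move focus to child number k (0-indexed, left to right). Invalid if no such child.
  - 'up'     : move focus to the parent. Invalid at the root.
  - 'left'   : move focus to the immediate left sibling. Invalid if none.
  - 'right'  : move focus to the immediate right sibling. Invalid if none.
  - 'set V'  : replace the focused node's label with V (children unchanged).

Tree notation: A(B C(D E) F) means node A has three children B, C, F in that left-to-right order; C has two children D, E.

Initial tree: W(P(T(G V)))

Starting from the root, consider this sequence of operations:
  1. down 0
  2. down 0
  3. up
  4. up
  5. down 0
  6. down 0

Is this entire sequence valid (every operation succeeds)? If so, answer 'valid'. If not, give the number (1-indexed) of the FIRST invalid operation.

Answer: valid

Derivation:
Step 1 (down 0): focus=P path=0 depth=1 children=['T'] left=[] right=[] parent=W
Step 2 (down 0): focus=T path=0/0 depth=2 children=['G', 'V'] left=[] right=[] parent=P
Step 3 (up): focus=P path=0 depth=1 children=['T'] left=[] right=[] parent=W
Step 4 (up): focus=W path=root depth=0 children=['P'] (at root)
Step 5 (down 0): focus=P path=0 depth=1 children=['T'] left=[] right=[] parent=W
Step 6 (down 0): focus=T path=0/0 depth=2 children=['G', 'V'] left=[] right=[] parent=P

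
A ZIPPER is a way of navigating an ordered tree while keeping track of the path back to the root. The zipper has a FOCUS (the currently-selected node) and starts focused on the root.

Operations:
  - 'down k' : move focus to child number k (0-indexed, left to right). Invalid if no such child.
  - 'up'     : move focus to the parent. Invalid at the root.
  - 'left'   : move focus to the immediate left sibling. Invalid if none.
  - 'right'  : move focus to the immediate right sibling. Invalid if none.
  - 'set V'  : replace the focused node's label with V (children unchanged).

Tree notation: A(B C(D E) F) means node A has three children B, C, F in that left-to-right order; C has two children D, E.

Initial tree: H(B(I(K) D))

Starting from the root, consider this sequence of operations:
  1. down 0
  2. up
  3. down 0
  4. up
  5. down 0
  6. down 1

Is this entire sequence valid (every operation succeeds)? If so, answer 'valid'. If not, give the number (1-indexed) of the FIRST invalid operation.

Answer: valid

Derivation:
Step 1 (down 0): focus=B path=0 depth=1 children=['I', 'D'] left=[] right=[] parent=H
Step 2 (up): focus=H path=root depth=0 children=['B'] (at root)
Step 3 (down 0): focus=B path=0 depth=1 children=['I', 'D'] left=[] right=[] parent=H
Step 4 (up): focus=H path=root depth=0 children=['B'] (at root)
Step 5 (down 0): focus=B path=0 depth=1 children=['I', 'D'] left=[] right=[] parent=H
Step 6 (down 1): focus=D path=0/1 depth=2 children=[] left=['I'] right=[] parent=B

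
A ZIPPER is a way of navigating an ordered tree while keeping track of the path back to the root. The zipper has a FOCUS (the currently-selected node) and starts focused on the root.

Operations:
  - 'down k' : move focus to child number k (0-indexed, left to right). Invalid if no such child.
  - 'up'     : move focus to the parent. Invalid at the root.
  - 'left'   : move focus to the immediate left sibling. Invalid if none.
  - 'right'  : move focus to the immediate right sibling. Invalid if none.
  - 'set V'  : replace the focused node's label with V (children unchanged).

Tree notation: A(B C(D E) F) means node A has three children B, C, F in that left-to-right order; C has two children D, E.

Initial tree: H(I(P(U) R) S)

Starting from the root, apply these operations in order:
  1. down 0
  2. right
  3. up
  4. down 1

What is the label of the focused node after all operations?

Answer: S

Derivation:
Step 1 (down 0): focus=I path=0 depth=1 children=['P', 'R'] left=[] right=['S'] parent=H
Step 2 (right): focus=S path=1 depth=1 children=[] left=['I'] right=[] parent=H
Step 3 (up): focus=H path=root depth=0 children=['I', 'S'] (at root)
Step 4 (down 1): focus=S path=1 depth=1 children=[] left=['I'] right=[] parent=H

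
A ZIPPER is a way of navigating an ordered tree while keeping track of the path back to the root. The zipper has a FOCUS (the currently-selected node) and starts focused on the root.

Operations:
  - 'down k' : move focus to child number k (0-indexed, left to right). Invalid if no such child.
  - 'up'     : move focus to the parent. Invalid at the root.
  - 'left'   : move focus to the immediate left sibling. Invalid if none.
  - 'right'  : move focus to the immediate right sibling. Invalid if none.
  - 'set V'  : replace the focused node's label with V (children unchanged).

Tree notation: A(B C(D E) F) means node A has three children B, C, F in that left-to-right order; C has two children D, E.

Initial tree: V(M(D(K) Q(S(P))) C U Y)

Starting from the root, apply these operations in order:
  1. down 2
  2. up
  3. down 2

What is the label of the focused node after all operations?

Answer: U

Derivation:
Step 1 (down 2): focus=U path=2 depth=1 children=[] left=['M', 'C'] right=['Y'] parent=V
Step 2 (up): focus=V path=root depth=0 children=['M', 'C', 'U', 'Y'] (at root)
Step 3 (down 2): focus=U path=2 depth=1 children=[] left=['M', 'C'] right=['Y'] parent=V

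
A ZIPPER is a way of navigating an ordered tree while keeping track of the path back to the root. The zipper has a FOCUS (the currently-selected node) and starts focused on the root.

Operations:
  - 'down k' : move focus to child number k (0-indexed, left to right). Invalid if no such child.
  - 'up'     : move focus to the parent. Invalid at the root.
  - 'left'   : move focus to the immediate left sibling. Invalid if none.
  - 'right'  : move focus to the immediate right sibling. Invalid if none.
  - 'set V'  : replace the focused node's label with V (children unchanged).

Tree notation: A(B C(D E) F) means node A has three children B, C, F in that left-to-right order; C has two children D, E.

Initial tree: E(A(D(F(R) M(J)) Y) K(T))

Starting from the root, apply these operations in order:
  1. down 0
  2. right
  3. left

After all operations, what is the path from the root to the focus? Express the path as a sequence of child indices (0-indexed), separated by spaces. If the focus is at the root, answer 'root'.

Step 1 (down 0): focus=A path=0 depth=1 children=['D', 'Y'] left=[] right=['K'] parent=E
Step 2 (right): focus=K path=1 depth=1 children=['T'] left=['A'] right=[] parent=E
Step 3 (left): focus=A path=0 depth=1 children=['D', 'Y'] left=[] right=['K'] parent=E

Answer: 0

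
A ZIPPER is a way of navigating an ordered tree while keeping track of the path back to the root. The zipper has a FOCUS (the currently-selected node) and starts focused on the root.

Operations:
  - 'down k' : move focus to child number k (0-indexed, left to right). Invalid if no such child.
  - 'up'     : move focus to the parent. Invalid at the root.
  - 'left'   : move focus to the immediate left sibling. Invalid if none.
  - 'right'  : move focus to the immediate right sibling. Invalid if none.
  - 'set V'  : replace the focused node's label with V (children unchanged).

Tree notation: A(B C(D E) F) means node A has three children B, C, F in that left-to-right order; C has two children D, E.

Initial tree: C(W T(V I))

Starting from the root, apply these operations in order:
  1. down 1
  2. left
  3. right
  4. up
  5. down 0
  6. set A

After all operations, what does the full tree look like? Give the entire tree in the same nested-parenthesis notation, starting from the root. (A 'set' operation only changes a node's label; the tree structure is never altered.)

Step 1 (down 1): focus=T path=1 depth=1 children=['V', 'I'] left=['W'] right=[] parent=C
Step 2 (left): focus=W path=0 depth=1 children=[] left=[] right=['T'] parent=C
Step 3 (right): focus=T path=1 depth=1 children=['V', 'I'] left=['W'] right=[] parent=C
Step 4 (up): focus=C path=root depth=0 children=['W', 'T'] (at root)
Step 5 (down 0): focus=W path=0 depth=1 children=[] left=[] right=['T'] parent=C
Step 6 (set A): focus=A path=0 depth=1 children=[] left=[] right=['T'] parent=C

Answer: C(A T(V I))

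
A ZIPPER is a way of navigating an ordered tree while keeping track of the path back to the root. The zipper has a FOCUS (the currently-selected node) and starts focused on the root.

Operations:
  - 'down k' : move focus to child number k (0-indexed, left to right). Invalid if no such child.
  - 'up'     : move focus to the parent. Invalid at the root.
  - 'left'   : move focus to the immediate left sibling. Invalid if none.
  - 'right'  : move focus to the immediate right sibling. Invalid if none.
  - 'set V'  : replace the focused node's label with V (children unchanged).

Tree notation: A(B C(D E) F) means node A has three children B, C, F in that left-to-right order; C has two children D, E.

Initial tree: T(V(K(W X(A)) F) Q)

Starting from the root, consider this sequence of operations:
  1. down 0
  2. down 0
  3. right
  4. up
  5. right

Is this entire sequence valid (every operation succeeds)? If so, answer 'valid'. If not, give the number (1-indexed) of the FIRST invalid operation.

Answer: valid

Derivation:
Step 1 (down 0): focus=V path=0 depth=1 children=['K', 'F'] left=[] right=['Q'] parent=T
Step 2 (down 0): focus=K path=0/0 depth=2 children=['W', 'X'] left=[] right=['F'] parent=V
Step 3 (right): focus=F path=0/1 depth=2 children=[] left=['K'] right=[] parent=V
Step 4 (up): focus=V path=0 depth=1 children=['K', 'F'] left=[] right=['Q'] parent=T
Step 5 (right): focus=Q path=1 depth=1 children=[] left=['V'] right=[] parent=T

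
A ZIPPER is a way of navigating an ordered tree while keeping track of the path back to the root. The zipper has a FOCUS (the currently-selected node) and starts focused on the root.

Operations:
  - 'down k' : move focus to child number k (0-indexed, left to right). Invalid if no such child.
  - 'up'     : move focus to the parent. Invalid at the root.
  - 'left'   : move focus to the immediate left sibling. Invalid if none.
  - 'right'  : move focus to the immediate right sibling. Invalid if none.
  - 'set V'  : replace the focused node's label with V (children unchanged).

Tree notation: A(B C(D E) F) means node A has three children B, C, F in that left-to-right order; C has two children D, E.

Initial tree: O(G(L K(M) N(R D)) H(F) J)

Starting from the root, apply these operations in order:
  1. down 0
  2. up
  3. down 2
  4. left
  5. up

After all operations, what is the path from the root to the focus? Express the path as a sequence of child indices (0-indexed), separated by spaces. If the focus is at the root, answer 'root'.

Step 1 (down 0): focus=G path=0 depth=1 children=['L', 'K', 'N'] left=[] right=['H', 'J'] parent=O
Step 2 (up): focus=O path=root depth=0 children=['G', 'H', 'J'] (at root)
Step 3 (down 2): focus=J path=2 depth=1 children=[] left=['G', 'H'] right=[] parent=O
Step 4 (left): focus=H path=1 depth=1 children=['F'] left=['G'] right=['J'] parent=O
Step 5 (up): focus=O path=root depth=0 children=['G', 'H', 'J'] (at root)

Answer: root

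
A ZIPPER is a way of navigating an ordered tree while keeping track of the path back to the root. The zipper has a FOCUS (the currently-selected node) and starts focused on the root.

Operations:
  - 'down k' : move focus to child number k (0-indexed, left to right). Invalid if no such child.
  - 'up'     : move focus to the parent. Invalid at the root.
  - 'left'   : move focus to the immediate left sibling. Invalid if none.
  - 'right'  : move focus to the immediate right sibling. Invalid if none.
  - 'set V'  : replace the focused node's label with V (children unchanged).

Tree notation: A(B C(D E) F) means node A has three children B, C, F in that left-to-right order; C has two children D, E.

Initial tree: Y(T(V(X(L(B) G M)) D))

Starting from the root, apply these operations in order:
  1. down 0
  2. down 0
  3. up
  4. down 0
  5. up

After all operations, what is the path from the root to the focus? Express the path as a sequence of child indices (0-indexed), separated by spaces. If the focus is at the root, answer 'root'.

Step 1 (down 0): focus=T path=0 depth=1 children=['V', 'D'] left=[] right=[] parent=Y
Step 2 (down 0): focus=V path=0/0 depth=2 children=['X'] left=[] right=['D'] parent=T
Step 3 (up): focus=T path=0 depth=1 children=['V', 'D'] left=[] right=[] parent=Y
Step 4 (down 0): focus=V path=0/0 depth=2 children=['X'] left=[] right=['D'] parent=T
Step 5 (up): focus=T path=0 depth=1 children=['V', 'D'] left=[] right=[] parent=Y

Answer: 0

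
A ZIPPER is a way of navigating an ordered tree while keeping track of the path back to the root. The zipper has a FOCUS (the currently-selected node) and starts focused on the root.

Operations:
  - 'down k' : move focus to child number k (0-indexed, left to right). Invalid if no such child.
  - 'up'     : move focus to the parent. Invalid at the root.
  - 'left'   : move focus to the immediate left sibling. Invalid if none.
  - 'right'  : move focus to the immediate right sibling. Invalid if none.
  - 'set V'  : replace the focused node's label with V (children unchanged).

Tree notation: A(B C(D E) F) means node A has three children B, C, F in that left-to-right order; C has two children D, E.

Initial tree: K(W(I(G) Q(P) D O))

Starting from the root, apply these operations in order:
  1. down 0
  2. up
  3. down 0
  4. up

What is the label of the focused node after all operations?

Answer: K

Derivation:
Step 1 (down 0): focus=W path=0 depth=1 children=['I', 'Q', 'D', 'O'] left=[] right=[] parent=K
Step 2 (up): focus=K path=root depth=0 children=['W'] (at root)
Step 3 (down 0): focus=W path=0 depth=1 children=['I', 'Q', 'D', 'O'] left=[] right=[] parent=K
Step 4 (up): focus=K path=root depth=0 children=['W'] (at root)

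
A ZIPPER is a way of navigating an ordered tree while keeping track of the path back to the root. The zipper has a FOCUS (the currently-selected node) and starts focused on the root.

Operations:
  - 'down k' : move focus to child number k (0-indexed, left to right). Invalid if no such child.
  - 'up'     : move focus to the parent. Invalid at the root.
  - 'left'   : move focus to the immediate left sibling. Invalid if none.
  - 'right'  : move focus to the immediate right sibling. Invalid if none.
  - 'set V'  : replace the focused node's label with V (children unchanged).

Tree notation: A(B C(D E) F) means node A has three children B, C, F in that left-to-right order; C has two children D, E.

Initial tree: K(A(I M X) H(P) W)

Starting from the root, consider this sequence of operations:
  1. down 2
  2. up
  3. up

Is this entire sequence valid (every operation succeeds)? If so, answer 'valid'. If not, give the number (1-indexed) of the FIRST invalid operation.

Step 1 (down 2): focus=W path=2 depth=1 children=[] left=['A', 'H'] right=[] parent=K
Step 2 (up): focus=K path=root depth=0 children=['A', 'H', 'W'] (at root)
Step 3 (up): INVALID

Answer: 3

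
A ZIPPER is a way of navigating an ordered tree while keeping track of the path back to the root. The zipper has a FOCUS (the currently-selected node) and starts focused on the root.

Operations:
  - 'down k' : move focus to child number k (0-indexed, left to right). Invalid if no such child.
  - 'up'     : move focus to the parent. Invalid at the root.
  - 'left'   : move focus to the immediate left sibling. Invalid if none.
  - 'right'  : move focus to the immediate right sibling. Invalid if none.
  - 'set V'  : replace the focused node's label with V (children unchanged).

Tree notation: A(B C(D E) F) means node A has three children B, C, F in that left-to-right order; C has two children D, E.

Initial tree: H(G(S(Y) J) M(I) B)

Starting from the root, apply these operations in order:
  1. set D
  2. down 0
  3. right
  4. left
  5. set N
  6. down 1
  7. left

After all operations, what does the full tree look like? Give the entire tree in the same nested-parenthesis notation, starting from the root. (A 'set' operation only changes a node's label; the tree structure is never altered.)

Step 1 (set D): focus=D path=root depth=0 children=['G', 'M', 'B'] (at root)
Step 2 (down 0): focus=G path=0 depth=1 children=['S', 'J'] left=[] right=['M', 'B'] parent=D
Step 3 (right): focus=M path=1 depth=1 children=['I'] left=['G'] right=['B'] parent=D
Step 4 (left): focus=G path=0 depth=1 children=['S', 'J'] left=[] right=['M', 'B'] parent=D
Step 5 (set N): focus=N path=0 depth=1 children=['S', 'J'] left=[] right=['M', 'B'] parent=D
Step 6 (down 1): focus=J path=0/1 depth=2 children=[] left=['S'] right=[] parent=N
Step 7 (left): focus=S path=0/0 depth=2 children=['Y'] left=[] right=['J'] parent=N

Answer: D(N(S(Y) J) M(I) B)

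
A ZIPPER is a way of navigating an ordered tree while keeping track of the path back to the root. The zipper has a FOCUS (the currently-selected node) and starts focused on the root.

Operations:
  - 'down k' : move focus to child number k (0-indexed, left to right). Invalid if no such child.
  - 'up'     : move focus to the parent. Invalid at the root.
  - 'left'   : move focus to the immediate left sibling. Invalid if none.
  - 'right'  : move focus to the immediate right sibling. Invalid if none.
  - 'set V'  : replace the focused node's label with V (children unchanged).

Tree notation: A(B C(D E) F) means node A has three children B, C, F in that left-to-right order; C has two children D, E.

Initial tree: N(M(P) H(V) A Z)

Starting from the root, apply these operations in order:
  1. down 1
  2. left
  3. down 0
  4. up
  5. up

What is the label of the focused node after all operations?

Step 1 (down 1): focus=H path=1 depth=1 children=['V'] left=['M'] right=['A', 'Z'] parent=N
Step 2 (left): focus=M path=0 depth=1 children=['P'] left=[] right=['H', 'A', 'Z'] parent=N
Step 3 (down 0): focus=P path=0/0 depth=2 children=[] left=[] right=[] parent=M
Step 4 (up): focus=M path=0 depth=1 children=['P'] left=[] right=['H', 'A', 'Z'] parent=N
Step 5 (up): focus=N path=root depth=0 children=['M', 'H', 'A', 'Z'] (at root)

Answer: N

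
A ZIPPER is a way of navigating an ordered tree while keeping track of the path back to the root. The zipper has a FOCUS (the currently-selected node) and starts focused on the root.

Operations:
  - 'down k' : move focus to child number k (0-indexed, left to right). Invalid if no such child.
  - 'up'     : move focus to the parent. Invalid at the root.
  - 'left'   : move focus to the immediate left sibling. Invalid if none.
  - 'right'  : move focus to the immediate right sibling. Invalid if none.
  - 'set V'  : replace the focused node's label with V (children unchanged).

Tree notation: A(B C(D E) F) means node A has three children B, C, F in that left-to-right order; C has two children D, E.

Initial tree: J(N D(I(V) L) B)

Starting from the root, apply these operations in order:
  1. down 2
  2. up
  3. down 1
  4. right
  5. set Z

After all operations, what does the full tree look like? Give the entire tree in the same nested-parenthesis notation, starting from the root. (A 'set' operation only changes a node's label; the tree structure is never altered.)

Step 1 (down 2): focus=B path=2 depth=1 children=[] left=['N', 'D'] right=[] parent=J
Step 2 (up): focus=J path=root depth=0 children=['N', 'D', 'B'] (at root)
Step 3 (down 1): focus=D path=1 depth=1 children=['I', 'L'] left=['N'] right=['B'] parent=J
Step 4 (right): focus=B path=2 depth=1 children=[] left=['N', 'D'] right=[] parent=J
Step 5 (set Z): focus=Z path=2 depth=1 children=[] left=['N', 'D'] right=[] parent=J

Answer: J(N D(I(V) L) Z)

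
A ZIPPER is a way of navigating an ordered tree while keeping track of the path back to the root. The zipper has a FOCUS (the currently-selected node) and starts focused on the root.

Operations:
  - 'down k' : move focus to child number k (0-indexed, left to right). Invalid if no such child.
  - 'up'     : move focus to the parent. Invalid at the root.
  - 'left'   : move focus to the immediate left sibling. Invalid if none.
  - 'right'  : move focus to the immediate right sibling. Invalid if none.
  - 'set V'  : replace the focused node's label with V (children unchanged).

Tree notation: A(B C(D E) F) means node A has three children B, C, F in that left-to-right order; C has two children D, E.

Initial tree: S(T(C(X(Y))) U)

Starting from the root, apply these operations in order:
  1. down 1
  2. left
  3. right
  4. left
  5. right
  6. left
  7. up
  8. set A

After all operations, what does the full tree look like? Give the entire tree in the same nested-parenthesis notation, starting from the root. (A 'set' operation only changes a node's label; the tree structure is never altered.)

Answer: A(T(C(X(Y))) U)

Derivation:
Step 1 (down 1): focus=U path=1 depth=1 children=[] left=['T'] right=[] parent=S
Step 2 (left): focus=T path=0 depth=1 children=['C'] left=[] right=['U'] parent=S
Step 3 (right): focus=U path=1 depth=1 children=[] left=['T'] right=[] parent=S
Step 4 (left): focus=T path=0 depth=1 children=['C'] left=[] right=['U'] parent=S
Step 5 (right): focus=U path=1 depth=1 children=[] left=['T'] right=[] parent=S
Step 6 (left): focus=T path=0 depth=1 children=['C'] left=[] right=['U'] parent=S
Step 7 (up): focus=S path=root depth=0 children=['T', 'U'] (at root)
Step 8 (set A): focus=A path=root depth=0 children=['T', 'U'] (at root)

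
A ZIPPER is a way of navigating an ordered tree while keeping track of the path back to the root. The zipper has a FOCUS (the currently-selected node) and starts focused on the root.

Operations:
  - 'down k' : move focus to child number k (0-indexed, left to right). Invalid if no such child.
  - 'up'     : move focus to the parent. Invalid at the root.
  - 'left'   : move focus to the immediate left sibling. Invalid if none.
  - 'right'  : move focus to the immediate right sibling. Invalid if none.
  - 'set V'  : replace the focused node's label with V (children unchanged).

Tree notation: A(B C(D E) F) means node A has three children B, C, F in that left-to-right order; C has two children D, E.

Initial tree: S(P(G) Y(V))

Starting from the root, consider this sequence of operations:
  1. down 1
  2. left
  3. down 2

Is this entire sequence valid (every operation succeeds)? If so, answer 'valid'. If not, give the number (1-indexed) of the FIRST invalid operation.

Step 1 (down 1): focus=Y path=1 depth=1 children=['V'] left=['P'] right=[] parent=S
Step 2 (left): focus=P path=0 depth=1 children=['G'] left=[] right=['Y'] parent=S
Step 3 (down 2): INVALID

Answer: 3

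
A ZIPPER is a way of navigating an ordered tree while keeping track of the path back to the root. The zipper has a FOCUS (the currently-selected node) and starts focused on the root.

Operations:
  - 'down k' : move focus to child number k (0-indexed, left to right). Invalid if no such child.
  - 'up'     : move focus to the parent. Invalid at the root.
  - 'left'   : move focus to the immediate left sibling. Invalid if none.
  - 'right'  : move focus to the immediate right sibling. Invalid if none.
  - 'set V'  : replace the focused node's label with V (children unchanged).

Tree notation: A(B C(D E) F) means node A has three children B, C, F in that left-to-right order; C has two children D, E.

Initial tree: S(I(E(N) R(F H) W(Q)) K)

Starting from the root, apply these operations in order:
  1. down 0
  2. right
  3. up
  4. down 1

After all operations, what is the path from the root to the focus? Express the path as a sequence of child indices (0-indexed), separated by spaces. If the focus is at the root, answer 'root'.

Answer: 1

Derivation:
Step 1 (down 0): focus=I path=0 depth=1 children=['E', 'R', 'W'] left=[] right=['K'] parent=S
Step 2 (right): focus=K path=1 depth=1 children=[] left=['I'] right=[] parent=S
Step 3 (up): focus=S path=root depth=0 children=['I', 'K'] (at root)
Step 4 (down 1): focus=K path=1 depth=1 children=[] left=['I'] right=[] parent=S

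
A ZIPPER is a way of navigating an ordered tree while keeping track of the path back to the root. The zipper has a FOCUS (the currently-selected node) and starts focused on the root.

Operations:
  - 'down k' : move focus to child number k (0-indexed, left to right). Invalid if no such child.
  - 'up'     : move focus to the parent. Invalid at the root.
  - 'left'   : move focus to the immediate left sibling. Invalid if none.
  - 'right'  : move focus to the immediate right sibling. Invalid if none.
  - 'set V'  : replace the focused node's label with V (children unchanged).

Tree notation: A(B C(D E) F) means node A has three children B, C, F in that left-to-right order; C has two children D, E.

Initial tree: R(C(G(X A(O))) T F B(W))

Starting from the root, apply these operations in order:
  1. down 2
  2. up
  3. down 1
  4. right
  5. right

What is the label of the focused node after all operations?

Step 1 (down 2): focus=F path=2 depth=1 children=[] left=['C', 'T'] right=['B'] parent=R
Step 2 (up): focus=R path=root depth=0 children=['C', 'T', 'F', 'B'] (at root)
Step 3 (down 1): focus=T path=1 depth=1 children=[] left=['C'] right=['F', 'B'] parent=R
Step 4 (right): focus=F path=2 depth=1 children=[] left=['C', 'T'] right=['B'] parent=R
Step 5 (right): focus=B path=3 depth=1 children=['W'] left=['C', 'T', 'F'] right=[] parent=R

Answer: B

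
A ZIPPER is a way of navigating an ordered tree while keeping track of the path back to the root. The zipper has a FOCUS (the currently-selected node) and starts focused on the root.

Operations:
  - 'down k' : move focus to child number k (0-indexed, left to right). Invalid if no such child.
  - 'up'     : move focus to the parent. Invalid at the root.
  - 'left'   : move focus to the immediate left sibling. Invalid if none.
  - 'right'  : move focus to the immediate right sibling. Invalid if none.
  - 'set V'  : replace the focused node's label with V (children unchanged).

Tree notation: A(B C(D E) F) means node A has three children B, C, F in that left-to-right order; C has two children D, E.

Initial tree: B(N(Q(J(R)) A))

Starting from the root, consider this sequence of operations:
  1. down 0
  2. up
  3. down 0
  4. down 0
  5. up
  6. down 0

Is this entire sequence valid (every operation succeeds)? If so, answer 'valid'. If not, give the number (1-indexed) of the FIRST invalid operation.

Step 1 (down 0): focus=N path=0 depth=1 children=['Q', 'A'] left=[] right=[] parent=B
Step 2 (up): focus=B path=root depth=0 children=['N'] (at root)
Step 3 (down 0): focus=N path=0 depth=1 children=['Q', 'A'] left=[] right=[] parent=B
Step 4 (down 0): focus=Q path=0/0 depth=2 children=['J'] left=[] right=['A'] parent=N
Step 5 (up): focus=N path=0 depth=1 children=['Q', 'A'] left=[] right=[] parent=B
Step 6 (down 0): focus=Q path=0/0 depth=2 children=['J'] left=[] right=['A'] parent=N

Answer: valid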